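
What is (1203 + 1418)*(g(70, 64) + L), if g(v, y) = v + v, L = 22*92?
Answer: 5671844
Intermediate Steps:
L = 2024
g(v, y) = 2*v
(1203 + 1418)*(g(70, 64) + L) = (1203 + 1418)*(2*70 + 2024) = 2621*(140 + 2024) = 2621*2164 = 5671844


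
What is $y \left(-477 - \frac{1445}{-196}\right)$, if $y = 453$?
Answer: $- \frac{41697291}{196} \approx -2.1274 \cdot 10^{5}$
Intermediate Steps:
$y \left(-477 - \frac{1445}{-196}\right) = 453 \left(-477 - \frac{1445}{-196}\right) = 453 \left(-477 - - \frac{1445}{196}\right) = 453 \left(-477 + \frac{1445}{196}\right) = 453 \left(- \frac{92047}{196}\right) = - \frac{41697291}{196}$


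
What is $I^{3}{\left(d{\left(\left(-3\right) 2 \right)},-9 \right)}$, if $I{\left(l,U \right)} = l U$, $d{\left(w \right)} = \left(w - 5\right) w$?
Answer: $-209584584$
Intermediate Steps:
$d{\left(w \right)} = w \left(-5 + w\right)$ ($d{\left(w \right)} = \left(-5 + w\right) w = w \left(-5 + w\right)$)
$I{\left(l,U \right)} = U l$
$I^{3}{\left(d{\left(\left(-3\right) 2 \right)},-9 \right)} = \left(- 9 \left(-3\right) 2 \left(-5 - 6\right)\right)^{3} = \left(- 9 \left(- 6 \left(-5 - 6\right)\right)\right)^{3} = \left(- 9 \left(\left(-6\right) \left(-11\right)\right)\right)^{3} = \left(\left(-9\right) 66\right)^{3} = \left(-594\right)^{3} = -209584584$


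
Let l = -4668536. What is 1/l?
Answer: -1/4668536 ≈ -2.1420e-7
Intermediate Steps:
1/l = 1/(-4668536) = -1/4668536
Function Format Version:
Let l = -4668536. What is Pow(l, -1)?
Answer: Rational(-1, 4668536) ≈ -2.1420e-7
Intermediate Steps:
Pow(l, -1) = Pow(-4668536, -1) = Rational(-1, 4668536)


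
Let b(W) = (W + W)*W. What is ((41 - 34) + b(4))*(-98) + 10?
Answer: -3812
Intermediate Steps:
b(W) = 2*W² (b(W) = (2*W)*W = 2*W²)
((41 - 34) + b(4))*(-98) + 10 = ((41 - 34) + 2*4²)*(-98) + 10 = (7 + 2*16)*(-98) + 10 = (7 + 32)*(-98) + 10 = 39*(-98) + 10 = -3822 + 10 = -3812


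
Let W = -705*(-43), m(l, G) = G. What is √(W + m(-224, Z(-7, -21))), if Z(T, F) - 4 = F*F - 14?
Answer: √30746 ≈ 175.35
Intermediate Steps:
Z(T, F) = -10 + F² (Z(T, F) = 4 + (F*F - 14) = 4 + (F² - 14) = 4 + (-14 + F²) = -10 + F²)
W = 30315
√(W + m(-224, Z(-7, -21))) = √(30315 + (-10 + (-21)²)) = √(30315 + (-10 + 441)) = √(30315 + 431) = √30746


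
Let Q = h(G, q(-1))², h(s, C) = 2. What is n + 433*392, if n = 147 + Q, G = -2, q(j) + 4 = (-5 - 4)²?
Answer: 169887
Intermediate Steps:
q(j) = 77 (q(j) = -4 + (-5 - 4)² = -4 + (-9)² = -4 + 81 = 77)
Q = 4 (Q = 2² = 4)
n = 151 (n = 147 + 4 = 151)
n + 433*392 = 151 + 433*392 = 151 + 169736 = 169887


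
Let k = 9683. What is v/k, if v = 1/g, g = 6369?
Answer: 1/61671027 ≈ 1.6215e-8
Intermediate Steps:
v = 1/6369 ≈ 0.00015701
v/k = (1/6369)/9683 = (1/6369)*(1/9683) = 1/61671027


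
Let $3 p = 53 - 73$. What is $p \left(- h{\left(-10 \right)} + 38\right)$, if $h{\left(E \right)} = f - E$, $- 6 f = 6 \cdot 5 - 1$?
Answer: $- \frac{1970}{9} \approx -218.89$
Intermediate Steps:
$f = - \frac{29}{6}$ ($f = - \frac{6 \cdot 5 - 1}{6} = - \frac{30 - 1}{6} = \left(- \frac{1}{6}\right) 29 = - \frac{29}{6} \approx -4.8333$)
$h{\left(E \right)} = - \frac{29}{6} - E$
$p = - \frac{20}{3}$ ($p = \frac{53 - 73}{3} = \frac{1}{3} \left(-20\right) = - \frac{20}{3} \approx -6.6667$)
$p \left(- h{\left(-10 \right)} + 38\right) = - \frac{20 \left(- (- \frac{29}{6} - -10) + 38\right)}{3} = - \frac{20 \left(- (- \frac{29}{6} + 10) + 38\right)}{3} = - \frac{20 \left(\left(-1\right) \frac{31}{6} + 38\right)}{3} = - \frac{20 \left(- \frac{31}{6} + 38\right)}{3} = \left(- \frac{20}{3}\right) \frac{197}{6} = - \frac{1970}{9}$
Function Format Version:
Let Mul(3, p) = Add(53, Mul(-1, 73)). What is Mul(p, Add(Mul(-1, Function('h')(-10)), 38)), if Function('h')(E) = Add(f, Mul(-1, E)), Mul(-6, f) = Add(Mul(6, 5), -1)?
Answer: Rational(-1970, 9) ≈ -218.89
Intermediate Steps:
f = Rational(-29, 6) (f = Mul(Rational(-1, 6), Add(Mul(6, 5), -1)) = Mul(Rational(-1, 6), Add(30, -1)) = Mul(Rational(-1, 6), 29) = Rational(-29, 6) ≈ -4.8333)
Function('h')(E) = Add(Rational(-29, 6), Mul(-1, E))
p = Rational(-20, 3) (p = Mul(Rational(1, 3), Add(53, Mul(-1, 73))) = Mul(Rational(1, 3), Add(53, -73)) = Mul(Rational(1, 3), -20) = Rational(-20, 3) ≈ -6.6667)
Mul(p, Add(Mul(-1, Function('h')(-10)), 38)) = Mul(Rational(-20, 3), Add(Mul(-1, Add(Rational(-29, 6), Mul(-1, -10))), 38)) = Mul(Rational(-20, 3), Add(Mul(-1, Add(Rational(-29, 6), 10)), 38)) = Mul(Rational(-20, 3), Add(Mul(-1, Rational(31, 6)), 38)) = Mul(Rational(-20, 3), Add(Rational(-31, 6), 38)) = Mul(Rational(-20, 3), Rational(197, 6)) = Rational(-1970, 9)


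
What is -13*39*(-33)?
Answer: 16731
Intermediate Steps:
-13*39*(-33) = -507*(-33) = 16731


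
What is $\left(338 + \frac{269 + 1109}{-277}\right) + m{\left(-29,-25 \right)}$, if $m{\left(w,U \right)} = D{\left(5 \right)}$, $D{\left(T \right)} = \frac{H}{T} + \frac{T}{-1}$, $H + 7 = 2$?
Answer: $\frac{90586}{277} \approx 327.03$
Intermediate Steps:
$H = -5$ ($H = -7 + 2 = -5$)
$D{\left(T \right)} = - T - \frac{5}{T}$ ($D{\left(T \right)} = - \frac{5}{T} + \frac{T}{-1} = - \frac{5}{T} + T \left(-1\right) = - \frac{5}{T} - T = - T - \frac{5}{T}$)
$m{\left(w,U \right)} = -6$ ($m{\left(w,U \right)} = \left(-1\right) 5 - \frac{5}{5} = -5 - 1 = -6$)
$\left(338 + \frac{269 + 1109}{-277}\right) + m{\left(-29,-25 \right)} = \left(338 + \frac{269 + 1109}{-277}\right) - 6 = \left(338 + 1378 \left(- \frac{1}{277}\right)\right) - 6 = \left(338 - \frac{1378}{277}\right) - 6 = \frac{92248}{277} - 6 = \frac{90586}{277}$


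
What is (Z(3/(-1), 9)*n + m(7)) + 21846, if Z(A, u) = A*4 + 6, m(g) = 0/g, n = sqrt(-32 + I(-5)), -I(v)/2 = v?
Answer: 21846 - 6*I*sqrt(22) ≈ 21846.0 - 28.142*I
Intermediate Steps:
I(v) = -2*v
n = I*sqrt(22) (n = sqrt(-32 - 2*(-5)) = sqrt(-32 + 10) = sqrt(-22) = I*sqrt(22) ≈ 4.6904*I)
m(g) = 0
Z(A, u) = 6 + 4*A (Z(A, u) = 4*A + 6 = 6 + 4*A)
(Z(3/(-1), 9)*n + m(7)) + 21846 = ((6 + 4*(3/(-1)))*(I*sqrt(22)) + 0) + 21846 = ((6 + 4*(3*(-1)))*(I*sqrt(22)) + 0) + 21846 = ((6 + 4*(-3))*(I*sqrt(22)) + 0) + 21846 = ((6 - 12)*(I*sqrt(22)) + 0) + 21846 = (-6*I*sqrt(22) + 0) + 21846 = -6*I*sqrt(22) + 21846 = 21846 - 6*I*sqrt(22)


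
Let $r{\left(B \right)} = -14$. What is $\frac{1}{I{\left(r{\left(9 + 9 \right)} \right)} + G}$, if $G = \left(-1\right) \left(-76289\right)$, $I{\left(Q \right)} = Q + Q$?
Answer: $\frac{1}{76261} \approx 1.3113 \cdot 10^{-5}$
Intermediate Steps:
$I{\left(Q \right)} = 2 Q$
$G = 76289$
$\frac{1}{I{\left(r{\left(9 + 9 \right)} \right)} + G} = \frac{1}{2 \left(-14\right) + 76289} = \frac{1}{-28 + 76289} = \frac{1}{76261}$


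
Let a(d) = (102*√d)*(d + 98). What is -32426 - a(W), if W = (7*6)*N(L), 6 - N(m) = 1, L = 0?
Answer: -32426 - 31416*√210 ≈ -4.8769e+5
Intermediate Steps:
N(m) = 5 (N(m) = 6 - 1*1 = 6 - 1 = 5)
W = 210 (W = (7*6)*5 = 42*5 = 210)
a(d) = 102*√d*(98 + d) (a(d) = (102*√d)*(98 + d) = 102*√d*(98 + d))
-32426 - a(W) = -32426 - 102*√210*(98 + 210) = -32426 - 102*√210*308 = -32426 - 31416*√210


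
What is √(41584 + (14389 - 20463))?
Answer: √35510 ≈ 188.44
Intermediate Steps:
√(41584 + (14389 - 20463)) = √(41584 - 6074) = √35510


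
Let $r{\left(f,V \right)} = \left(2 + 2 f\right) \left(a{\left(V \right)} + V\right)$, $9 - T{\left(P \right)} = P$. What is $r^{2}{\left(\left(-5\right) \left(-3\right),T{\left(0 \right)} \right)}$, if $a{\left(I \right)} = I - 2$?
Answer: $262144$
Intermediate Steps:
$T{\left(P \right)} = 9 - P$
$a{\left(I \right)} = -2 + I$ ($a{\left(I \right)} = I - 2 = -2 + I$)
$r{\left(f,V \right)} = \left(-2 + 2 V\right) \left(2 + 2 f\right)$ ($r{\left(f,V \right)} = \left(2 + 2 f\right) \left(\left(-2 + V\right) + V\right) = \left(2 + 2 f\right) \left(-2 + 2 V\right) = \left(-2 + 2 V\right) \left(2 + 2 f\right)$)
$r^{2}{\left(\left(-5\right) \left(-3\right),T{\left(0 \right)} \right)} = \left(-4 - 4 \left(\left(-5\right) \left(-3\right)\right) + 4 \left(9 - 0\right) + 4 \left(9 - 0\right) \left(\left(-5\right) \left(-3\right)\right)\right)^{2} = \left(-4 - 60 + 4 \left(9 + 0\right) + 4 \left(9 + 0\right) 15\right)^{2} = \left(-4 - 60 + 4 \cdot 9 + 4 \cdot 9 \cdot 15\right)^{2} = \left(-4 - 60 + 36 + 540\right)^{2} = 512^{2} = 262144$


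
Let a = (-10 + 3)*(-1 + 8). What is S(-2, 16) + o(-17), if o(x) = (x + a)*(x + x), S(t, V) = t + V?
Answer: 2258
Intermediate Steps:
S(t, V) = V + t
a = -49 (a = -7*7 = -49)
o(x) = 2*x*(-49 + x) (o(x) = (x - 49)*(x + x) = (-49 + x)*(2*x) = 2*x*(-49 + x))
S(-2, 16) + o(-17) = (16 - 2) + 2*(-17)*(-49 - 17) = 14 + 2*(-17)*(-66) = 14 + 2244 = 2258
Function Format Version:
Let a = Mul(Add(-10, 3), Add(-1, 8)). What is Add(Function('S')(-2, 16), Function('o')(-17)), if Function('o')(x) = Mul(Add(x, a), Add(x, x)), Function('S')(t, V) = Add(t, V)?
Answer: 2258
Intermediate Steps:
Function('S')(t, V) = Add(V, t)
a = -49 (a = Mul(-7, 7) = -49)
Function('o')(x) = Mul(2, x, Add(-49, x)) (Function('o')(x) = Mul(Add(x, -49), Add(x, x)) = Mul(Add(-49, x), Mul(2, x)) = Mul(2, x, Add(-49, x)))
Add(Function('S')(-2, 16), Function('o')(-17)) = Add(Add(16, -2), Mul(2, -17, Add(-49, -17))) = Add(14, Mul(2, -17, -66)) = Add(14, 2244) = 2258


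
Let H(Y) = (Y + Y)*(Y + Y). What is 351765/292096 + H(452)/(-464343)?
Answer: -75365909341/135632732928 ≈ -0.55566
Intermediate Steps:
H(Y) = 4*Y**2 (H(Y) = (2*Y)*(2*Y) = 4*Y**2)
351765/292096 + H(452)/(-464343) = 351765/292096 + (4*452**2)/(-464343) = 351765*(1/292096) + (4*204304)*(-1/464343) = 351765/292096 + 817216*(-1/464343) = 351765/292096 - 817216/464343 = -75365909341/135632732928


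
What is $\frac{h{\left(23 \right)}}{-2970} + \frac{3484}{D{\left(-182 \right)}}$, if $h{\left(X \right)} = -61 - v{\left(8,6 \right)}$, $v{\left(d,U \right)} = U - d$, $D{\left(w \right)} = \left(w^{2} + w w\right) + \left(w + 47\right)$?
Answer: $\frac{14248147}{196355610} \approx 0.072563$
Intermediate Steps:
$D{\left(w \right)} = 47 + w + 2 w^{2}$ ($D{\left(w \right)} = \left(w^{2} + w^{2}\right) + \left(47 + w\right) = 2 w^{2} + \left(47 + w\right) = 47 + w + 2 w^{2}$)
$h{\left(X \right)} = -59$ ($h{\left(X \right)} = -61 - \left(6 - 8\right) = -61 - -2 = -61 + 2 = -59$)
$\frac{h{\left(23 \right)}}{-2970} + \frac{3484}{D{\left(-182 \right)}} = - \frac{59}{-2970} + \frac{3484}{47 - 182 + 2 \left(-182\right)^{2}} = \left(-59\right) \left(- \frac{1}{2970}\right) + \frac{3484}{47 - 182 + 2 \cdot 33124} = \frac{59}{2970} + \frac{3484}{47 - 182 + 66248} = \frac{59}{2970} + \frac{3484}{66113} = \frac{14248147}{196355610}$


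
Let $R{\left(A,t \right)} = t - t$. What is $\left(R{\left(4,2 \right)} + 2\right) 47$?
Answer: $94$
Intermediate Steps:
$R{\left(A,t \right)} = 0$
$\left(R{\left(4,2 \right)} + 2\right) 47 = \left(0 + 2\right) 47 = 2 \cdot 47 = 94$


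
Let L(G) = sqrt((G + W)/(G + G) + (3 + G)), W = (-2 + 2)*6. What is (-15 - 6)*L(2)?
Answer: -21*sqrt(22)/2 ≈ -49.249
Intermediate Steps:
W = 0 (W = 0*6 = 0)
L(G) = sqrt(7/2 + G) (L(G) = sqrt((G + 0)/(G + G) + (3 + G)) = sqrt(G/((2*G)) + (3 + G)) = sqrt(G*(1/(2*G)) + (3 + G)) = sqrt(1/2 + (3 + G)) = sqrt(7/2 + G))
(-15 - 6)*L(2) = (-15 - 6)*(sqrt(14 + 4*2)/2) = -21*sqrt(14 + 8)/2 = -21*sqrt(22)/2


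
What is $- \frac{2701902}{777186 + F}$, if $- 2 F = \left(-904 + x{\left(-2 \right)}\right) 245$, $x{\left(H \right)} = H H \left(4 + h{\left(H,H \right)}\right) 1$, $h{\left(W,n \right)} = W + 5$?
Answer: $- \frac{450317}{147416} \approx -3.0547$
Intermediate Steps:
$h{\left(W,n \right)} = 5 + W$
$x{\left(H \right)} = H^{2} \left(9 + H\right)$ ($x{\left(H \right)} = H H \left(4 + \left(5 + H\right)\right) 1 = H^{2} \left(9 + H\right) 1 = H^{2} \left(9 + H\right)$)
$F = 107310$ ($F = - \frac{\left(-904 + \left(-2\right)^{2} \left(9 - 2\right)\right) 245}{2} = - \frac{\left(-904 + 4 \cdot 7\right) 245}{2} = - \frac{\left(-904 + 28\right) 245}{2} = - \frac{\left(-876\right) 245}{2} = \left(- \frac{1}{2}\right) \left(-214620\right) = 107310$)
$- \frac{2701902}{777186 + F} = - \frac{2701902}{777186 + 107310} = - \frac{2701902}{884496} = \left(-2701902\right) \frac{1}{884496} = - \frac{450317}{147416}$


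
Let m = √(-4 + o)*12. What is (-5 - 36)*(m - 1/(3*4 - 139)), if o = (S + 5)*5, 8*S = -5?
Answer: -41/127 - 123*√286 ≈ -2080.4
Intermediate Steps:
S = -5/8 (S = (⅛)*(-5) = -5/8 ≈ -0.62500)
o = 175/8 (o = (-5/8 + 5)*5 = (35/8)*5 = 175/8 ≈ 21.875)
m = 3*√286 (m = √(-4 + 175/8)*12 = √(143/8)*12 = (√286/4)*12 = 3*√286 ≈ 50.735)
(-5 - 36)*(m - 1/(3*4 - 139)) = (-5 - 36)*(3*√286 - 1/(3*4 - 139)) = -41*(3*√286 - 1/(12 - 139)) = -41*(3*√286 - 1/(-127)) = -41*(3*√286 - 1*(-1/127)) = -41*(3*√286 + 1/127) = -41*(1/127 + 3*√286) = -41/127 - 123*√286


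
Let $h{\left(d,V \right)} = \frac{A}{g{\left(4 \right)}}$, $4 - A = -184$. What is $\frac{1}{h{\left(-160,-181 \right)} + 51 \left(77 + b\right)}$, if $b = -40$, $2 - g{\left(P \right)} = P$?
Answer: $\frac{1}{1793} \approx 0.00055772$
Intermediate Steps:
$A = 188$ ($A = 4 - -184 = 4 + 184 = 188$)
$g{\left(P \right)} = 2 - P$
$h{\left(d,V \right)} = -94$ ($h{\left(d,V \right)} = \frac{188}{2 - 4} = \frac{188}{-2} = 188 \left(- \frac{1}{2}\right) = -94$)
$\frac{1}{h{\left(-160,-181 \right)} + 51 \left(77 + b\right)} = \frac{1}{-94 + 51 \left(77 - 40\right)} = \frac{1}{-94 + 51 \cdot 37} = \frac{1}{-94 + 1887} = \frac{1}{1793}$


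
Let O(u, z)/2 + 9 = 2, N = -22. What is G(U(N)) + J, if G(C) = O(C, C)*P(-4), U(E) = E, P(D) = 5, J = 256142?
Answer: 256072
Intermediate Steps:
O(u, z) = -14 (O(u, z) = -18 + 2*2 = -18 + 4 = -14)
G(C) = -70 (G(C) = -14*5 = -70)
G(U(N)) + J = -70 + 256142 = 256072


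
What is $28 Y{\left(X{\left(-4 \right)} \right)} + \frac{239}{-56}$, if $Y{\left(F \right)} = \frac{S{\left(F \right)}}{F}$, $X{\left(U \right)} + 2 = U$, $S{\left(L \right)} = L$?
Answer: $\frac{1329}{56} \approx 23.732$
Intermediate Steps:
$X{\left(U \right)} = -2 + U$
$Y{\left(F \right)} = 1$ ($Y{\left(F \right)} = \frac{F}{F} = 1$)
$28 Y{\left(X{\left(-4 \right)} \right)} + \frac{239}{-56} = 28 \cdot 1 + \frac{239}{-56} = 28 + 239 \left(- \frac{1}{56}\right) = 28 - \frac{239}{56} = \frac{1329}{56}$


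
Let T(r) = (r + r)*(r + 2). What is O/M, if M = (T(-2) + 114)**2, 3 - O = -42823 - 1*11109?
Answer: 53935/12996 ≈ 4.1501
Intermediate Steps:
O = 53935 (O = 3 - (-42823 - 1*11109) = 3 - (-42823 - 11109) = 3 - 1*(-53932) = 3 + 53932 = 53935)
T(r) = 2*r*(2 + r) (T(r) = (2*r)*(2 + r) = 2*r*(2 + r))
M = 12996 (M = (2*(-2)*(2 - 2) + 114)**2 = (2*(-2)*0 + 114)**2 = (0 + 114)**2 = 114**2 = 12996)
O/M = 53935/12996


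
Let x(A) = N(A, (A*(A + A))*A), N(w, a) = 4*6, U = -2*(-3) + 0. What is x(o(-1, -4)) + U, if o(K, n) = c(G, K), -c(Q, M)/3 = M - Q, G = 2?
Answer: 30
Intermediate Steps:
c(Q, M) = -3*M + 3*Q (c(Q, M) = -3*(M - Q) = -3*M + 3*Q)
o(K, n) = 6 - 3*K (o(K, n) = -3*K + 3*2 = -3*K + 6 = 6 - 3*K)
U = 6 (U = 6 + 0 = 6)
N(w, a) = 24
x(A) = 24
x(o(-1, -4)) + U = 24 + 6 = 30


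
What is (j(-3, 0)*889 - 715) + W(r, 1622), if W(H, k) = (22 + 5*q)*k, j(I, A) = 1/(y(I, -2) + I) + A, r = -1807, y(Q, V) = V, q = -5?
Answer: -28794/5 ≈ -5758.8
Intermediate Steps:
j(I, A) = A + 1/(-2 + I) (j(I, A) = 1/(-2 + I) + A = A + 1/(-2 + I))
W(H, k) = -3*k (W(H, k) = (22 + 5*(-5))*k = (22 - 25)*k = -3*k)
(j(-3, 0)*889 - 715) + W(r, 1622) = (((1 - 2*0 + 0*(-3))/(-2 - 3))*889 - 715) - 3*1622 = (((1 + 0 + 0)/(-5))*889 - 715) - 4866 = (-⅕*1*889 - 715) - 4866 = (-⅕*889 - 715) - 4866 = (-889/5 - 715) - 4866 = -4464/5 - 4866 = -28794/5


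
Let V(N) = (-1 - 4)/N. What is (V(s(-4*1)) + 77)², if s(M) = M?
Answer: 97969/16 ≈ 6123.1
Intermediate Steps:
V(N) = -5/N
(V(s(-4*1)) + 77)² = (-5/((-4*1)) + 77)² = (-5/(-4) + 77)² = (-5*(-¼) + 77)² = (5/4 + 77)² = (313/4)² = 97969/16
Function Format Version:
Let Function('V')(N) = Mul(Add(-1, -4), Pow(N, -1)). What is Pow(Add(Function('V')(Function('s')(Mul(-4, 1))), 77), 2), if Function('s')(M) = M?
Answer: Rational(97969, 16) ≈ 6123.1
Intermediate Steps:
Function('V')(N) = Mul(-5, Pow(N, -1))
Pow(Add(Function('V')(Function('s')(Mul(-4, 1))), 77), 2) = Pow(Add(Mul(-5, Pow(Mul(-4, 1), -1)), 77), 2) = Pow(Add(Mul(-5, Pow(-4, -1)), 77), 2) = Pow(Add(Mul(-5, Rational(-1, 4)), 77), 2) = Pow(Add(Rational(5, 4), 77), 2) = Pow(Rational(313, 4), 2) = Rational(97969, 16)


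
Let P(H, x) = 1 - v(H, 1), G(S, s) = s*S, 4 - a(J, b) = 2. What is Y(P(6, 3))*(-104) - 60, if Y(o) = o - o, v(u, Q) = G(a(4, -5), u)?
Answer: -60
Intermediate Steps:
a(J, b) = 2 (a(J, b) = 4 - 1*2 = 4 - 2 = 2)
G(S, s) = S*s
v(u, Q) = 2*u
P(H, x) = 1 - 2*H
Y(o) = 0
Y(P(6, 3))*(-104) - 60 = 0*(-104) - 60 = 0 - 60 = -60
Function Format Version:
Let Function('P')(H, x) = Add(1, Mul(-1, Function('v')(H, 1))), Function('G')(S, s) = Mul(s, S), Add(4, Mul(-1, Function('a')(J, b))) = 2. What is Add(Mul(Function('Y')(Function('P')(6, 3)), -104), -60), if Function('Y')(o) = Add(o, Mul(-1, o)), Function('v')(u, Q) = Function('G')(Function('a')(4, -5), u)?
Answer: -60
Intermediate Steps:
Function('a')(J, b) = 2 (Function('a')(J, b) = Add(4, Mul(-1, 2)) = Add(4, -2) = 2)
Function('G')(S, s) = Mul(S, s)
Function('v')(u, Q) = Mul(2, u)
Function('P')(H, x) = Add(1, Mul(-2, H)) (Function('P')(H, x) = Add(1, Mul(-1, Mul(2, H))) = Add(1, Mul(-2, H)))
Function('Y')(o) = 0
Add(Mul(Function('Y')(Function('P')(6, 3)), -104), -60) = Add(Mul(0, -104), -60) = Add(0, -60) = -60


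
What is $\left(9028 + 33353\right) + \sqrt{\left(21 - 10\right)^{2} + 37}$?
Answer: $42381 + \sqrt{158} \approx 42394.0$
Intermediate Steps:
$\left(9028 + 33353\right) + \sqrt{\left(21 - 10\right)^{2} + 37} = 42381 + \sqrt{11^{2} + 37} = 42381 + \sqrt{121 + 37} = 42381 + \sqrt{158}$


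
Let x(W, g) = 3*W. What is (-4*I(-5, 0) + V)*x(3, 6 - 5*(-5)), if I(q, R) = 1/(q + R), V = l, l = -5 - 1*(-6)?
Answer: 81/5 ≈ 16.200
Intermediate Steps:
l = 1 (l = -5 + 6 = 1)
V = 1
I(q, R) = 1/(R + q)
(-4*I(-5, 0) + V)*x(3, 6 - 5*(-5)) = (-4/(0 - 5) + 1)*(3*3) = (-4/(-5) + 1)*9 = (-4*(-⅕) + 1)*9 = (⅘ + 1)*9 = (9/5)*9 = 81/5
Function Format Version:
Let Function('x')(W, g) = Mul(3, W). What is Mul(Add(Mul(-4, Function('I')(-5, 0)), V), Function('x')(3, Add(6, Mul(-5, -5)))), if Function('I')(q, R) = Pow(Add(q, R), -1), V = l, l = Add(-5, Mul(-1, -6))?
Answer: Rational(81, 5) ≈ 16.200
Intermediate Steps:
l = 1 (l = Add(-5, 6) = 1)
V = 1
Function('I')(q, R) = Pow(Add(R, q), -1)
Mul(Add(Mul(-4, Function('I')(-5, 0)), V), Function('x')(3, Add(6, Mul(-5, -5)))) = Mul(Add(Mul(-4, Pow(Add(0, -5), -1)), 1), Mul(3, 3)) = Mul(Add(Mul(-4, Pow(-5, -1)), 1), 9) = Mul(Add(Mul(-4, Rational(-1, 5)), 1), 9) = Mul(Add(Rational(4, 5), 1), 9) = Mul(Rational(9, 5), 9) = Rational(81, 5)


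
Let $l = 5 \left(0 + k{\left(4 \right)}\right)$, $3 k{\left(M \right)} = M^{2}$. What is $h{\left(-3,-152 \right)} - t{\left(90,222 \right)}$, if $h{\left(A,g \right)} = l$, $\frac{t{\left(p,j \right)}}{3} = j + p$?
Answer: $- \frac{2728}{3} \approx -909.33$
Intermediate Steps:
$t{\left(p,j \right)} = 3 j + 3 p$ ($t{\left(p,j \right)} = 3 \left(j + p\right) = 3 j + 3 p$)
$k{\left(M \right)} = \frac{M^{2}}{3}$
$l = \frac{80}{3}$ ($l = 5 \left(0 + \frac{4^{2}}{3}\right) = 5 \left(0 + \frac{1}{3} \cdot 16\right) = 5 \left(0 + \frac{16}{3}\right) = 5 \cdot \frac{16}{3} = \frac{80}{3} \approx 26.667$)
$h{\left(A,g \right)} = \frac{80}{3}$
$h{\left(-3,-152 \right)} - t{\left(90,222 \right)} = \frac{80}{3} - \left(3 \cdot 222 + 3 \cdot 90\right) = \frac{80}{3} - \left(666 + 270\right) = \frac{80}{3} - 936 = - \frac{2728}{3}$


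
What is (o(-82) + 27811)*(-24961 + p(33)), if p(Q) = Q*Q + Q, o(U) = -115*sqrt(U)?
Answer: -662986429 + 2741485*I*sqrt(82) ≈ -6.6299e+8 + 2.4825e+7*I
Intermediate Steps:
p(Q) = Q + Q**2 (p(Q) = Q**2 + Q = Q + Q**2)
(o(-82) + 27811)*(-24961 + p(33)) = (-115*I*sqrt(82) + 27811)*(-24961 + 33*(1 + 33)) = (-115*I*sqrt(82) + 27811)*(-24961 + 33*34) = (-115*I*sqrt(82) + 27811)*(-24961 + 1122) = (27811 - 115*I*sqrt(82))*(-23839) = -662986429 + 2741485*I*sqrt(82)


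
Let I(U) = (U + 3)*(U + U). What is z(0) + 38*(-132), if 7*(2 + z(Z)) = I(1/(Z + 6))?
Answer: -632249/126 ≈ -5017.9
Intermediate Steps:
I(U) = 2*U*(3 + U) (I(U) = (3 + U)*(2*U) = 2*U*(3 + U))
z(Z) = -2 + 2*(3 + 1/(6 + Z))/(7*(6 + Z)) (z(Z) = -2 + (2*(3 + 1/(Z + 6))/(Z + 6))/7 = -2 + (2*(3 + 1/(6 + Z))/(6 + Z))/7 = -2 + 2*(3 + 1/(6 + Z))/(7*(6 + Z)))
z(0) + 38*(-132) = 2*(19 - 7*(6 + 0)**2 + 3*0)/(7*(6 + 0)**2) + 38*(-132) = (2/7)*(19 - 7*6**2 + 0)/6**2 - 5016 = (2/7)*(1/36)*(19 - 7*36 + 0) - 5016 = (2/7)*(1/36)*(19 - 252 + 0) - 5016 = (2/7)*(1/36)*(-233) - 5016 = -233/126 - 5016 = -632249/126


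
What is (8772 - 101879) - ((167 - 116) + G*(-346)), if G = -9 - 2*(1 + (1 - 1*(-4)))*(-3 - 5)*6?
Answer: 103024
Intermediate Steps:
G = 567 (G = -9 - 2*(1 + (1 + 4))*(-8)*6 = -9 - 2*(1 + 5)*(-8)*6 = -9 - 12*(-8)*6 = -9 - 2*(-48)*6 = -9 + 96*6 = -9 + 576 = 567)
(8772 - 101879) - ((167 - 116) + G*(-346)) = (8772 - 101879) - ((167 - 116) + 567*(-346)) = -93107 - (51 - 196182) = -93107 - 1*(-196131) = -93107 + 196131 = 103024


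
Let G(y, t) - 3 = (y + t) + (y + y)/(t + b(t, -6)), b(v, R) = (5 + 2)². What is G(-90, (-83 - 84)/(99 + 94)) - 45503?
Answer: -8174975855/179297 ≈ -45595.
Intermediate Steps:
b(v, R) = 49 (b(v, R) = 7² = 49)
G(y, t) = 3 + t + y + 2*y/(49 + t) (G(y, t) = 3 + ((y + t) + (y + y)/(t + 49)) = 3 + ((t + y) + (2*y)/(49 + t)) = 3 + ((t + y) + 2*y/(49 + t)) = 3 + (t + y + 2*y/(49 + t)) = 3 + t + y + 2*y/(49 + t))
G(-90, (-83 - 84)/(99 + 94)) - 45503 = (147 + ((-83 - 84)/(99 + 94))² + 51*(-90) + 52*((-83 - 84)/(99 + 94)) + ((-83 - 84)/(99 + 94))*(-90))/(49 + (-83 - 84)/(99 + 94)) - 45503 = (147 + (-167/193)² - 4590 + 52*(-167/193) - 167/193*(-90))/(49 - 167/193) - 45503 = (147 + 27889/37249 - 4590 - 8684/193 + 15030/193)/(9290/193) - 45503 = (193/9290)*(-164244640/37249) - 45503 = -16424464/179297 - 45503 = -8174975855/179297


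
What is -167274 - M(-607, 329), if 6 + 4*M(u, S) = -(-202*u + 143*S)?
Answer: -499429/4 ≈ -1.2486e+5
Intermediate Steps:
M(u, S) = -3/2 - 143*S/4 + 101*u/2 (M(u, S) = -3/2 + (-(-202*u + 143*S))/4 = -3/2 + (-143*S + 202*u)/4 = -3/2 + (-143*S/4 + 101*u/2) = -3/2 - 143*S/4 + 101*u/2)
-167274 - M(-607, 329) = -167274 - (-3/2 - 143/4*329 + (101/2)*(-607)) = -167274 - (-3/2 - 47047/4 - 61307/2) = -167274 - 1*(-169667/4) = -167274 + 169667/4 = -499429/4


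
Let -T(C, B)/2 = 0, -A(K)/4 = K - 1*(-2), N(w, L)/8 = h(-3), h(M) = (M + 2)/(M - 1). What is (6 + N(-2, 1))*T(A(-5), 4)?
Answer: 0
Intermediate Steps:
h(M) = (2 + M)/(-1 + M)
N(w, L) = 2 (N(w, L) = 8*((2 - 3)/(-1 - 3)) = 8*(-1/(-4)) = 8*(-1/4*(-1)) = 8*(1/4) = 2)
A(K) = -8 - 4*K (A(K) = -4*(K - 1*(-2)) = -4*(K + 2) = -4*(2 + K) = -8 - 4*K)
T(C, B) = 0 (T(C, B) = -2*0 = 0)
(6 + N(-2, 1))*T(A(-5), 4) = (6 + 2)*0 = 8*0 = 0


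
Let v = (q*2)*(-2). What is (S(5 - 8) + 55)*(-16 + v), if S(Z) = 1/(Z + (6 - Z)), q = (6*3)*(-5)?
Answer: 56932/3 ≈ 18977.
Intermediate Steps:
q = -90 (q = 18*(-5) = -90)
v = 360 (v = -90*2*(-2) = -180*(-2) = 360)
S(Z) = ⅙ (S(Z) = 1/6 = ⅙)
(S(5 - 8) + 55)*(-16 + v) = (⅙ + 55)*(-16 + 360) = (331/6)*344 = 56932/3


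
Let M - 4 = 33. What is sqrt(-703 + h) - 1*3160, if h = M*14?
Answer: -3160 + I*sqrt(185) ≈ -3160.0 + 13.601*I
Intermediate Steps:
M = 37 (M = 4 + 33 = 37)
h = 518 (h = 37*14 = 518)
sqrt(-703 + h) - 1*3160 = sqrt(-703 + 518) - 1*3160 = sqrt(-185) - 3160 = I*sqrt(185) - 3160 = -3160 + I*sqrt(185)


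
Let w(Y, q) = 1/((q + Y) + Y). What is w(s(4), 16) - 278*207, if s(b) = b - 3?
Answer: -1035827/18 ≈ -57546.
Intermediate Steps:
s(b) = -3 + b
w(Y, q) = 1/(q + 2*Y) (w(Y, q) = 1/((Y + q) + Y) = 1/(q + 2*Y))
w(s(4), 16) - 278*207 = 1/(16 + 2*(-3 + 4)) - 278*207 = 1/(16 + 2*1) - 57546 = 1/(16 + 2) - 57546 = 1/18 - 57546 = -1035827/18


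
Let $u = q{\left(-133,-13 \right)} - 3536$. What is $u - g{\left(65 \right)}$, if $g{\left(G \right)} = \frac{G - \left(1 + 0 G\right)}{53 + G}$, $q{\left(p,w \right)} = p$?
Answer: $- \frac{216503}{59} \approx -3669.5$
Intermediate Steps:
$u = -3669$ ($u = -133 - 3536 = -3669$)
$g{\left(G \right)} = \frac{-1 + G}{53 + G}$ ($g{\left(G \right)} = \frac{G + \left(0 - 1\right)}{53 + G} = \frac{G - 1}{53 + G} = \frac{-1 + G}{53 + G}$)
$u - g{\left(65 \right)} = -3669 - \frac{-1 + 65}{53 + 65} = -3669 - \frac{1}{118} \cdot 64 = -3669 - \frac{32}{59} = - \frac{216503}{59}$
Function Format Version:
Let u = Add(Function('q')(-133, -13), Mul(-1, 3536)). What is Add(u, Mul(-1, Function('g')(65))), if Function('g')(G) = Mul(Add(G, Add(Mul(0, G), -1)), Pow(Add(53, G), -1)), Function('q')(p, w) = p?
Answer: Rational(-216503, 59) ≈ -3669.5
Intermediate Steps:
u = -3669 (u = Add(-133, Mul(-1, 3536)) = Add(-133, -3536) = -3669)
Function('g')(G) = Mul(Pow(Add(53, G), -1), Add(-1, G)) (Function('g')(G) = Mul(Add(G, Add(0, -1)), Pow(Add(53, G), -1)) = Mul(Add(G, -1), Pow(Add(53, G), -1)) = Mul(Add(-1, G), Pow(Add(53, G), -1)) = Mul(Pow(Add(53, G), -1), Add(-1, G)))
Add(u, Mul(-1, Function('g')(65))) = Add(-3669, Mul(-1, Mul(Pow(Add(53, 65), -1), Add(-1, 65)))) = Add(-3669, Mul(-1, Mul(Pow(118, -1), 64))) = Add(-3669, Mul(-1, Mul(Rational(1, 118), 64))) = Add(-3669, Mul(-1, Rational(32, 59))) = Add(-3669, Rational(-32, 59)) = Rational(-216503, 59)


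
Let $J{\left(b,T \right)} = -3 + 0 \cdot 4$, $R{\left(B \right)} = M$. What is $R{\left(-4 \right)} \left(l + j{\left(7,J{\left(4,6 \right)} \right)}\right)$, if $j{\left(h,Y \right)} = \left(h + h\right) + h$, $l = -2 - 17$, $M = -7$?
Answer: $-14$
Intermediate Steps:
$l = -19$ ($l = -2 - 17 = -19$)
$R{\left(B \right)} = -7$
$J{\left(b,T \right)} = -3$ ($J{\left(b,T \right)} = -3 + 0 = -3$)
$j{\left(h,Y \right)} = 3 h$ ($j{\left(h,Y \right)} = 2 h + h = 3 h$)
$R{\left(-4 \right)} \left(l + j{\left(7,J{\left(4,6 \right)} \right)}\right) = - 7 \left(-19 + 3 \cdot 7\right) = - 7 \left(-19 + 21\right) = \left(-7\right) 2 = -14$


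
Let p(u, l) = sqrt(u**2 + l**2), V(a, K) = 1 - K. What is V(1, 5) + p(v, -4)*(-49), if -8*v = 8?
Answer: -4 - 49*sqrt(17) ≈ -206.03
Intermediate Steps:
v = -1 (v = -1/8*8 = -1)
p(u, l) = sqrt(l**2 + u**2)
V(1, 5) + p(v, -4)*(-49) = (1 - 1*5) + sqrt((-4)**2 + (-1)**2)*(-49) = (1 - 5) + sqrt(16 + 1)*(-49) = -4 + sqrt(17)*(-49) = -4 - 49*sqrt(17)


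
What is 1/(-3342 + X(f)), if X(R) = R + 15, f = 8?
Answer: -1/3319 ≈ -0.00030130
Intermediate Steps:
X(R) = 15 + R
1/(-3342 + X(f)) = 1/(-3342 + (15 + 8)) = 1/(-3342 + 23) = 1/(-3319) = -1/3319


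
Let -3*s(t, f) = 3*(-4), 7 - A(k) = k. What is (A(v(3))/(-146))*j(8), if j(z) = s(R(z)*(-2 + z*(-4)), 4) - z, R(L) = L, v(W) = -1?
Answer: 16/73 ≈ 0.21918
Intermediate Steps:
A(k) = 7 - k
s(t, f) = 4 (s(t, f) = -(-4) = -⅓*(-12) = 4)
j(z) = 4 - z
(A(v(3))/(-146))*j(8) = ((7 - 1*(-1))/(-146))*(4 - 1*8) = (-(7 + 1)/146)*(4 - 8) = -1/146*8*(-4) = -4/73*(-4) = 16/73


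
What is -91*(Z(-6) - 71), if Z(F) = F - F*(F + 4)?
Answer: 8099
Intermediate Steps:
Z(F) = F - F*(4 + F)
-91*(Z(-6) - 71) = -91*(-1*(-6)*(3 - 6) - 71) = -91*(-1*(-6)*(-3) - 71) = -91*(-18 - 71) = -91*(-89) = 8099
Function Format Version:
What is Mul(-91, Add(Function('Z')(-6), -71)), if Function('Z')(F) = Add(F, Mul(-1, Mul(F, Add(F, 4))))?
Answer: 8099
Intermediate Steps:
Function('Z')(F) = Add(F, Mul(-1, F, Add(4, F))) (Function('Z')(F) = Add(F, Mul(-1, Mul(F, Add(4, F)))) = Add(F, Mul(-1, F, Add(4, F))))
Mul(-91, Add(Function('Z')(-6), -71)) = Mul(-91, Add(Mul(-1, -6, Add(3, -6)), -71)) = Mul(-91, Add(Mul(-1, -6, -3), -71)) = Mul(-91, Add(-18, -71)) = Mul(-91, -89) = 8099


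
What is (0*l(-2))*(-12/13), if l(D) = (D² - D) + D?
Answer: 0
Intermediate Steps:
l(D) = D²
(0*l(-2))*(-12/13) = (0*(-2)²)*(-12/13) = (0*4)*(-12*1/13) = 0*(-12/13) = 0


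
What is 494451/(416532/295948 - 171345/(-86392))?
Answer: 1053491294222568/7224520217 ≈ 1.4582e+5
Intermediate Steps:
494451/(416532/295948 - 171345/(-86392)) = 494451/(416532*(1/295948) - 171345*(-1/86392)) = 494451/(104133/73987 + 171345/86392) = 494451/(21673560651/6391884904) = 494451*(6391884904/21673560651) = 1053491294222568/7224520217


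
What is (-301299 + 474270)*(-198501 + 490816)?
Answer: 50562017865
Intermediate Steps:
(-301299 + 474270)*(-198501 + 490816) = 172971*292315 = 50562017865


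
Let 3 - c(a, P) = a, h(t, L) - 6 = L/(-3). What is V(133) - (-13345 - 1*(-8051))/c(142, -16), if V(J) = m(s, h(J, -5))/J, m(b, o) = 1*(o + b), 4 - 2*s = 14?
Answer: -2111194/55461 ≈ -38.066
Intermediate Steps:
s = -5 (s = 2 - ½*14 = 2 - 7 = -5)
h(t, L) = 6 - L/3 (h(t, L) = 6 + L/(-3) = 6 + L*(-⅓) = 6 - L/3)
m(b, o) = b + o (m(b, o) = 1*(b + o) = b + o)
c(a, P) = 3 - a
V(J) = 8/(3*J) (V(J) = (-5 + (6 - ⅓*(-5)))/J = (-5 + (6 + 5/3))/J = (-5 + 23/3)/J = 8/(3*J))
V(133) - (-13345 - 1*(-8051))/c(142, -16) = (8/3)/133 - (-13345 - 1*(-8051))/(3 - 1*142) = (8/3)*(1/133) - (-13345 + 8051)/(3 - 142) = 8/399 - (-5294)/(-139) = 8/399 - (-5294)*(-1)/139 = 8/399 - 1*5294/139 = 8/399 - 5294/139 = -2111194/55461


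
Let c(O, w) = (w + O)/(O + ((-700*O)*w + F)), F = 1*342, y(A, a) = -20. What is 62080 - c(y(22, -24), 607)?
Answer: 527575829173/8498322 ≈ 62080.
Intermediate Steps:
F = 342
c(O, w) = (O + w)/(342 + O - 700*O*w) (c(O, w) = (w + O)/(O + ((-700*O)*w + 342)) = (O + w)/(O + (-700*O*w + 342)) = (O + w)/(O + (342 - 700*O*w)) = (O + w)/(342 + O - 700*O*w))
62080 - c(y(22, -24), 607) = 62080 - (-20 + 607)/(342 - 20 - 700*(-20)*607) = 62080 - 587/(342 - 20 + 8498000) = 62080 - 587/8498322 = 527575829173/8498322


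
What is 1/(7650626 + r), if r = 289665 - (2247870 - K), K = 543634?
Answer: 1/6236055 ≈ 1.6036e-7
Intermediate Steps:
r = -1414571 (r = 289665 - (2247870 - 1*543634) = 289665 - (2247870 - 543634) = 289665 - 1*1704236 = 289665 - 1704236 = -1414571)
1/(7650626 + r) = 1/(7650626 - 1414571) = 1/6236055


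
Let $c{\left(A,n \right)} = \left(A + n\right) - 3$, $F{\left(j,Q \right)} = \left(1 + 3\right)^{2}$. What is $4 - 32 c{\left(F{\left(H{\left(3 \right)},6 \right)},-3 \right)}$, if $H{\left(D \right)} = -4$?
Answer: $-316$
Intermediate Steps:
$F{\left(j,Q \right)} = 16$ ($F{\left(j,Q \right)} = 4^{2} = 16$)
$c{\left(A,n \right)} = -3 + A + n$
$4 - 32 c{\left(F{\left(H{\left(3 \right)},6 \right)},-3 \right)} = 4 - 32 \left(-3 + 16 - 3\right) = 4 - 320 = -316$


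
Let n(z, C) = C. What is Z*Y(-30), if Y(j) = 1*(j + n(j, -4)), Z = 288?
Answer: -9792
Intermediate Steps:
Y(j) = -4 + j (Y(j) = 1*(j - 4) = 1*(-4 + j) = -4 + j)
Z*Y(-30) = 288*(-4 - 30) = 288*(-34) = -9792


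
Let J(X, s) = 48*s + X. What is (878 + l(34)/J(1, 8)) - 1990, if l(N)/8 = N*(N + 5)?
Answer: -417512/385 ≈ -1084.4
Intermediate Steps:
l(N) = 8*N*(5 + N) (l(N) = 8*(N*(N + 5)) = 8*(N*(5 + N)) = 8*N*(5 + N))
J(X, s) = X + 48*s
(878 + l(34)/J(1, 8)) - 1990 = (878 + (8*34*(5 + 34))/(1 + 48*8)) - 1990 = (878 + (8*34*39)/(1 + 384)) - 1990 = (878 + 10608/385) - 1990 = 348638/385 - 1990 = -417512/385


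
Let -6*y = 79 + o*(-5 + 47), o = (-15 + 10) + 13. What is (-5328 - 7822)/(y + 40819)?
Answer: -78900/244499 ≈ -0.32270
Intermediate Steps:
o = 8 (o = -5 + 13 = 8)
y = -415/6 (y = -(79 + 8*(-5 + 47))/6 = -(79 + 8*42)/6 = -(79 + 336)/6 = -⅙*415 = -415/6 ≈ -69.167)
(-5328 - 7822)/(y + 40819) = (-5328 - 7822)/(-415/6 + 40819) = -13150/244499/6 = -13150*6/244499 = -78900/244499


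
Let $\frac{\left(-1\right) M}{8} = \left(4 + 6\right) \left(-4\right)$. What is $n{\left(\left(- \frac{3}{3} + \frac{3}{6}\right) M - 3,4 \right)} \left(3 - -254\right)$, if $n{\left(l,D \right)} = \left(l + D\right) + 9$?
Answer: $-38550$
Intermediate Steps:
$M = 320$ ($M = - 8 \left(4 + 6\right) \left(-4\right) = - 8 \cdot 10 \left(-4\right) = \left(-8\right) \left(-40\right) = 320$)
$n{\left(l,D \right)} = 9 + D + l$ ($n{\left(l,D \right)} = \left(D + l\right) + 9 = 9 + D + l$)
$n{\left(\left(- \frac{3}{3} + \frac{3}{6}\right) M - 3,4 \right)} \left(3 - -254\right) = \left(9 + 4 + \left(\left(- \frac{3}{3} + \frac{3}{6}\right) 320 - 3\right)\right) \left(3 - -254\right) = \left(9 + 4 + \left(\left(\left(-3\right) \frac{1}{3} + 3 \cdot \frac{1}{6}\right) 320 - 3\right)\right) \left(3 + 254\right) = \left(9 + 4 + \left(\left(-1 + \frac{1}{2}\right) 320 - 3\right)\right) 257 = \left(9 + 4 - 163\right) 257 = \left(-150\right) 257 = -38550$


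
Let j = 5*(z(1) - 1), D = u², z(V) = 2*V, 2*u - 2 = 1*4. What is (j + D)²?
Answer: 196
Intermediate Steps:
u = 3 (u = 1 + (1*4)/2 = 1 + (½)*4 = 1 + 2 = 3)
D = 9 (D = 3² = 9)
j = 5 (j = 5*(2*1 - 1) = 5*(2 - 1) = 5*1 = 5)
(j + D)² = (5 + 9)² = 14² = 196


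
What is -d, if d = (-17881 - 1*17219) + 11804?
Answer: 23296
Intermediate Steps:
d = -23296 (d = (-17881 - 17219) + 11804 = -35100 + 11804 = -23296)
-d = -1*(-23296) = 23296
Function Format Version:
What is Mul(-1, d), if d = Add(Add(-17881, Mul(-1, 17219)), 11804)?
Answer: 23296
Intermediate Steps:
d = -23296 (d = Add(Add(-17881, -17219), 11804) = Add(-35100, 11804) = -23296)
Mul(-1, d) = Mul(-1, -23296) = 23296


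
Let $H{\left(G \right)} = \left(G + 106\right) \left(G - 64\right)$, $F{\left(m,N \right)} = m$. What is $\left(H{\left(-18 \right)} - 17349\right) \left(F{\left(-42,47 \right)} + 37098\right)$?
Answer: $-910280640$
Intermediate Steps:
$H{\left(G \right)} = \left(-64 + G\right) \left(106 + G\right)$ ($H{\left(G \right)} = \left(106 + G\right) \left(-64 + G\right) = \left(-64 + G\right) \left(106 + G\right)$)
$\left(H{\left(-18 \right)} - 17349\right) \left(F{\left(-42,47 \right)} + 37098\right) = \left(\left(-6784 + \left(-18\right)^{2} + 42 \left(-18\right)\right) - 17349\right) \left(-42 + 37098\right) = \left(\left(-6784 + 324 - 756\right) - 17349\right) 37056 = \left(-7216 - 17349\right) 37056 = \left(-24565\right) 37056 = -910280640$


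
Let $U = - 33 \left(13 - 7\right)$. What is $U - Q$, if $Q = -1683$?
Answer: $1485$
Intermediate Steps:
$U = -198$ ($U = \left(-33\right) 6 = -198$)
$U - Q = -198 - -1683 = -198 + 1683 = 1485$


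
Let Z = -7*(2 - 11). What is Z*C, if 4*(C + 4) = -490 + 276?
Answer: -7245/2 ≈ -3622.5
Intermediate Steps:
C = -115/2 (C = -4 + (-490 + 276)/4 = -4 + (1/4)*(-214) = -4 - 107/2 = -115/2 ≈ -57.500)
Z = 63 (Z = -7*(-9) = 63)
Z*C = 63*(-115/2) = -7245/2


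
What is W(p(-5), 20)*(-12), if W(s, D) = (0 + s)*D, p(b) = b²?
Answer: -6000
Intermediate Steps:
W(s, D) = D*s (W(s, D) = s*D = D*s)
W(p(-5), 20)*(-12) = (20*(-5)²)*(-12) = (20*25)*(-12) = 500*(-12) = -6000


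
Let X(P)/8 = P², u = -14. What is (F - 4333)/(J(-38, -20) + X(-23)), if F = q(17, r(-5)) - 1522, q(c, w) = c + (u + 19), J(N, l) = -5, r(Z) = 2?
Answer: -5833/4227 ≈ -1.3799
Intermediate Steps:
q(c, w) = 5 + c (q(c, w) = c + (-14 + 19) = c + 5 = 5 + c)
X(P) = 8*P²
F = -1500 (F = (5 + 17) - 1522 = 22 - 1522 = -1500)
(F - 4333)/(J(-38, -20) + X(-23)) = (-1500 - 4333)/(-5 + 8*(-23)²) = -5833/(-5 + 8*529) = -5833/(-5 + 4232) = -5833/4227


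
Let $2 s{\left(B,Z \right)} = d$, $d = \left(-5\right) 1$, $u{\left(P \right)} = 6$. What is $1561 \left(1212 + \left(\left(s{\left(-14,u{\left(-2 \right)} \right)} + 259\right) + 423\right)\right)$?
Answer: $\frac{5905263}{2} \approx 2.9526 \cdot 10^{6}$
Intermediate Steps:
$d = -5$
$s{\left(B,Z \right)} = - \frac{5}{2}$ ($s{\left(B,Z \right)} = \frac{1}{2} \left(-5\right) = - \frac{5}{2}$)
$1561 \left(1212 + \left(\left(s{\left(-14,u{\left(-2 \right)} \right)} + 259\right) + 423\right)\right) = 1561 \left(1212 + \left(\left(- \frac{5}{2} + 259\right) + 423\right)\right) = 1561 \left(1212 + \left(\frac{513}{2} + 423\right)\right) = 1561 \left(1212 + \frac{1359}{2}\right) = 1561 \cdot \frac{3783}{2} = \frac{5905263}{2}$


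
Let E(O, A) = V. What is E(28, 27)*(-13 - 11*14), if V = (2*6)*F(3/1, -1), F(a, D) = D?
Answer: 2004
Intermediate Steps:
V = -12 (V = (2*6)*(-1) = 12*(-1) = -12)
E(O, A) = -12
E(28, 27)*(-13 - 11*14) = -12*(-13 - 11*14) = -12*(-13 - 154) = -12*(-167) = 2004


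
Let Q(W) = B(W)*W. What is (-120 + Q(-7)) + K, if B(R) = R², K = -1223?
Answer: -1686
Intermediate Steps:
Q(W) = W³ (Q(W) = W²*W = W³)
(-120 + Q(-7)) + K = (-120 + (-7)³) - 1223 = (-120 - 343) - 1223 = -463 - 1223 = -1686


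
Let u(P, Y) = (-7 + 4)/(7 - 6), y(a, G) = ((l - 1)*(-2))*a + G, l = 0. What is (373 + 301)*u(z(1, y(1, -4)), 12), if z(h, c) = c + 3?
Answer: -2022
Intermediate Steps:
y(a, G) = G + 2*a (y(a, G) = ((0 - 1)*(-2))*a + G = (-1*(-2))*a + G = 2*a + G = G + 2*a)
z(h, c) = 3 + c
u(P, Y) = -3 (u(P, Y) = -3/1 = -3*1 = -3)
(373 + 301)*u(z(1, y(1, -4)), 12) = (373 + 301)*(-3) = 674*(-3) = -2022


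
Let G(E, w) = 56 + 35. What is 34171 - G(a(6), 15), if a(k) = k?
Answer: 34080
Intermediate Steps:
G(E, w) = 91
34171 - G(a(6), 15) = 34171 - 1*91 = 34171 - 91 = 34080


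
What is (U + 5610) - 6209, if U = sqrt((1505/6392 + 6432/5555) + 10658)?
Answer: -599 + sqrt(3359805646179532110)/17753780 ≈ -495.76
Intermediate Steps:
U = sqrt(3359805646179532110)/17753780 (U = sqrt((1505*(1/6392) + 6432*(1/5555)) + 10658) = sqrt((1505/6392 + 6432/5555) + 10658) = sqrt(49473619/35507560 + 10658) = sqrt(378489048099/35507560) = sqrt(3359805646179532110)/17753780 ≈ 103.24)
(U + 5610) - 6209 = (sqrt(3359805646179532110)/17753780 + 5610) - 6209 = (5610 + sqrt(3359805646179532110)/17753780) - 6209 = -599 + sqrt(3359805646179532110)/17753780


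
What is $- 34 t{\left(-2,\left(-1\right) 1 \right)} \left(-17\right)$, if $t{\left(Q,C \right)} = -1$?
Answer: $-578$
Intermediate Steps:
$- 34 t{\left(-2,\left(-1\right) 1 \right)} \left(-17\right) = \left(-34\right) \left(-1\right) \left(-17\right) = 34 \left(-17\right) = -578$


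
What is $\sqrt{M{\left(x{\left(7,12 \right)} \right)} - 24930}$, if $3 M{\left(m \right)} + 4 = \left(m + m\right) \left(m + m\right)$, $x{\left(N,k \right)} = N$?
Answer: $i \sqrt{24866} \approx 157.69 i$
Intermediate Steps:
$M{\left(m \right)} = - \frac{4}{3} + \frac{4 m^{2}}{3}$ ($M{\left(m \right)} = - \frac{4}{3} + \frac{\left(m + m\right) \left(m + m\right)}{3} = - \frac{4}{3} + \frac{2 m 2 m}{3} = - \frac{4}{3} + \frac{4 m^{2}}{3}$)
$\sqrt{M{\left(x{\left(7,12 \right)} \right)} - 24930} = \sqrt{\left(- \frac{4}{3} + \frac{4 \cdot 7^{2}}{3}\right) - 24930} = \sqrt{\left(- \frac{4}{3} + \frac{4}{3} \cdot 49\right) - 24930} = \sqrt{\left(- \frac{4}{3} + \frac{196}{3}\right) - 24930} = \sqrt{64 - 24930} = \sqrt{-24866} = i \sqrt{24866}$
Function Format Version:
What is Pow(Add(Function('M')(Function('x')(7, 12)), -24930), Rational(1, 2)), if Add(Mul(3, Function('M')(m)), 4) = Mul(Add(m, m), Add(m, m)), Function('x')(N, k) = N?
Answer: Mul(I, Pow(24866, Rational(1, 2))) ≈ Mul(157.69, I)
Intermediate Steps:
Function('M')(m) = Add(Rational(-4, 3), Mul(Rational(4, 3), Pow(m, 2))) (Function('M')(m) = Add(Rational(-4, 3), Mul(Rational(1, 3), Mul(Add(m, m), Add(m, m)))) = Add(Rational(-4, 3), Mul(Rational(1, 3), Mul(Mul(2, m), Mul(2, m)))) = Add(Rational(-4, 3), Mul(Rational(1, 3), Mul(4, Pow(m, 2)))) = Add(Rational(-4, 3), Mul(Rational(4, 3), Pow(m, 2))))
Pow(Add(Function('M')(Function('x')(7, 12)), -24930), Rational(1, 2)) = Pow(Add(Add(Rational(-4, 3), Mul(Rational(4, 3), Pow(7, 2))), -24930), Rational(1, 2)) = Pow(Add(Add(Rational(-4, 3), Mul(Rational(4, 3), 49)), -24930), Rational(1, 2)) = Pow(Add(Add(Rational(-4, 3), Rational(196, 3)), -24930), Rational(1, 2)) = Pow(Add(64, -24930), Rational(1, 2)) = Pow(-24866, Rational(1, 2)) = Mul(I, Pow(24866, Rational(1, 2)))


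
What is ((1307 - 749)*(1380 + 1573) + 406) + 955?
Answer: 1649135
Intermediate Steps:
((1307 - 749)*(1380 + 1573) + 406) + 955 = (558*2953 + 406) + 955 = (1647774 + 406) + 955 = 1648180 + 955 = 1649135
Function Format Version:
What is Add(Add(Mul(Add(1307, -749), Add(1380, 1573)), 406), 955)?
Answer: 1649135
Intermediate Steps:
Add(Add(Mul(Add(1307, -749), Add(1380, 1573)), 406), 955) = Add(Add(Mul(558, 2953), 406), 955) = Add(Add(1647774, 406), 955) = Add(1648180, 955) = 1649135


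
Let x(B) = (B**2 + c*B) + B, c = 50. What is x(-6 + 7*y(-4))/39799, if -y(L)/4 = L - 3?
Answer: 45790/39799 ≈ 1.1505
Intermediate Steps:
y(L) = 12 - 4*L (y(L) = -4*(L - 3) = -4*(-3 + L) = 12 - 4*L)
x(B) = B**2 + 51*B (x(B) = (B**2 + 50*B) + B = B**2 + 51*B)
x(-6 + 7*y(-4))/39799 = ((-6 + 7*(12 - 4*(-4)))*(51 + (-6 + 7*(12 - 4*(-4)))))/39799 = ((-6 + 7*(12 + 16))*(51 + (-6 + 7*(12 + 16))))*(1/39799) = ((-6 + 7*28)*(51 + (-6 + 7*28)))*(1/39799) = ((-6 + 196)*(51 + (-6 + 196)))*(1/39799) = (190*(51 + 190))*(1/39799) = (190*241)*(1/39799) = 45790*(1/39799) = 45790/39799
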